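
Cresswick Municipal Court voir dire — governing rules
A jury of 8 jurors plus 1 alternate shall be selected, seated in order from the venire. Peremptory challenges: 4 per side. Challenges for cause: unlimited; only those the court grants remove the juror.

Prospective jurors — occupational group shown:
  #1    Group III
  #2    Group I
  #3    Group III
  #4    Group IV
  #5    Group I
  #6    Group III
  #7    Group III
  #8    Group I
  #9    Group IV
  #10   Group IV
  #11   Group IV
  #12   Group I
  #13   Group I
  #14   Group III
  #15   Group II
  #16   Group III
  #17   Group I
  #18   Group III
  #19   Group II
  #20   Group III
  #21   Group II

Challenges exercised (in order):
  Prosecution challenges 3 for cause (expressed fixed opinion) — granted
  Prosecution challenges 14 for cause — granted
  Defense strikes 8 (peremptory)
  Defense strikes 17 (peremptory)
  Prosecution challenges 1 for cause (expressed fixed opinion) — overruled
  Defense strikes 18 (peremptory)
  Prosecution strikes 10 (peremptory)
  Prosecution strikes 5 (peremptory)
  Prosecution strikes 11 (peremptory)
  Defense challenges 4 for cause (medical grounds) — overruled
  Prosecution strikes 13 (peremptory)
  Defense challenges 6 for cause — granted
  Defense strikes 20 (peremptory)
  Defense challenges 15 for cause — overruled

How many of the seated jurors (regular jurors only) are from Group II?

1

Removed: #3, #5, #6, #8, #10, #11, #13, #14, #17, #18, #20.
Seated jurors 1–8: #1, #2, #4, #7, #9, #12, #15, #16 (alternates #19 not counted).
Of those, in Group II: #15 → 1.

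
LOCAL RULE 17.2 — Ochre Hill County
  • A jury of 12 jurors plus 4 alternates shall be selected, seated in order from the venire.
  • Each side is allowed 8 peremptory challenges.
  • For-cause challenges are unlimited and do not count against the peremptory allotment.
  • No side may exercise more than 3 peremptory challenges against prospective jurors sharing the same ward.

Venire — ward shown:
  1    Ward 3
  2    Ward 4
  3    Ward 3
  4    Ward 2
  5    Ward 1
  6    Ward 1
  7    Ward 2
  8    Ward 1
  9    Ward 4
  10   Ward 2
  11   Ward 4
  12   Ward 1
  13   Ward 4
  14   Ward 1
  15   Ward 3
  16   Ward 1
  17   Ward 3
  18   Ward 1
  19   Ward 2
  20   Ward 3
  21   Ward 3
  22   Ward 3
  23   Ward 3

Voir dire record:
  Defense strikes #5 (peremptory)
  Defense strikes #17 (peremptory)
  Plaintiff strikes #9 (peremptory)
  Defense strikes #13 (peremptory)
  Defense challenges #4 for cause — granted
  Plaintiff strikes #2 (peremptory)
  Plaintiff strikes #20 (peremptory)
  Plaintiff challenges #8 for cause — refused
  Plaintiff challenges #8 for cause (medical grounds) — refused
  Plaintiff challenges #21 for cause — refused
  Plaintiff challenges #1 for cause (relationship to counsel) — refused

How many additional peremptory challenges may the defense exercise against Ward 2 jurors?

3

Defense peremptories so far: #5, #17, #13 — 3 of 8 used, 5 left overall.
Against Ward 2: none yet — per-ward cap 3 leaves 3.
Binding limit: min(5, 3) = 3.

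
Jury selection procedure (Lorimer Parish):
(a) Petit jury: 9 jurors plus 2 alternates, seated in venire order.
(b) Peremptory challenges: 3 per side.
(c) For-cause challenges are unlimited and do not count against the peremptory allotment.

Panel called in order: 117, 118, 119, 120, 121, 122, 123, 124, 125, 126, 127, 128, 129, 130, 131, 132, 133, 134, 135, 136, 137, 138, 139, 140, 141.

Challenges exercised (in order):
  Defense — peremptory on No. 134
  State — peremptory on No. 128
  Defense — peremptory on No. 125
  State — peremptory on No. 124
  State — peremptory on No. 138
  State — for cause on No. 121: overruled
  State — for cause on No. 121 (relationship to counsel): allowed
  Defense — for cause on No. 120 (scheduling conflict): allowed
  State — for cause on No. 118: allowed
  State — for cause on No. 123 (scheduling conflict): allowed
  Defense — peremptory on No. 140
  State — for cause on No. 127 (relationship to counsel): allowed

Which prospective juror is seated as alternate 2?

Removed: #118, #120, #121, #123, #124, #125, #127, #128, #134, #138, #140.
Filling seats in venire order through position 11: #117, #119, #122, #126, #129, #130, #131, #132, #133, #135, #136.
So alternate 2 is #136.

136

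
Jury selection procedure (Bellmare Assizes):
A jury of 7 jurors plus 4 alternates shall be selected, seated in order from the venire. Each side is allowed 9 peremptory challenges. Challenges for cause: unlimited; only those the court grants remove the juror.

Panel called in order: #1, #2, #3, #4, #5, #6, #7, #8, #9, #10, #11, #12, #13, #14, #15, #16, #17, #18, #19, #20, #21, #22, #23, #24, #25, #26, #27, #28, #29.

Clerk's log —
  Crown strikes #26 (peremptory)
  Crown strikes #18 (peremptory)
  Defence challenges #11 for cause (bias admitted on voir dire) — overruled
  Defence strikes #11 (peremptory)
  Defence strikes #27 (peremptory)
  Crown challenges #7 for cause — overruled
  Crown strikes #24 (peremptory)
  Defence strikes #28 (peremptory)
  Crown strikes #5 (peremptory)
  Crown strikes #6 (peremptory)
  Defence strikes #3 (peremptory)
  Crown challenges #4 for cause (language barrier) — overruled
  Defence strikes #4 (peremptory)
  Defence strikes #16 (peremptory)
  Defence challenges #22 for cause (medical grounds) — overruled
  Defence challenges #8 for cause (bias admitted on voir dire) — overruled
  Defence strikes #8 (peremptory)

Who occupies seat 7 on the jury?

Removed: #3, #4, #5, #6, #8, #11, #16, #18, #24, #26, #27, #28. (#7, #22 stay — for-cause denied.)
Seating in order: seats 1–7 → #1, #2, #7, #9, #10, #12, #13; alternates → #14, #15, #17, #19.
So seat 7 is #13.

13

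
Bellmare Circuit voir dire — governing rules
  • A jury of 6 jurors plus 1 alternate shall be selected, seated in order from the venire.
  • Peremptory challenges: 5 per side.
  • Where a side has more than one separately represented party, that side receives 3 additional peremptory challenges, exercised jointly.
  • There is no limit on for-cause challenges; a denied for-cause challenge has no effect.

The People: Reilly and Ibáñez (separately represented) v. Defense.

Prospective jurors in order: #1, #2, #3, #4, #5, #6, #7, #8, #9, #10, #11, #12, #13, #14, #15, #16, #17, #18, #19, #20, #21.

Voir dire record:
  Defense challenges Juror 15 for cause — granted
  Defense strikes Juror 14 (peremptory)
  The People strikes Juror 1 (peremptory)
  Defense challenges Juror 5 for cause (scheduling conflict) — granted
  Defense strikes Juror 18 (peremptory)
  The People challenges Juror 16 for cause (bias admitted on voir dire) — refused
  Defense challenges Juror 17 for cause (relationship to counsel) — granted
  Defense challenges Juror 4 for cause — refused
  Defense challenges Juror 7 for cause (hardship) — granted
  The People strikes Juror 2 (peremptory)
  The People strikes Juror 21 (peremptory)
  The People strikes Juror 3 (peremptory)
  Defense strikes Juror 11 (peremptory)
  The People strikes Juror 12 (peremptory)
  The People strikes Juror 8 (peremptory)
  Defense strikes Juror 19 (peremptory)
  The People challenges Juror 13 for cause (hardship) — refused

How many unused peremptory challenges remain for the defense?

Defense allotment: 5.
Defense peremptories used: #14, #18, #11, #19 — 4 (for-cause on #15, #5, #17, #4, #7 don't count).
Remaining: 5 − 4 = 1.

1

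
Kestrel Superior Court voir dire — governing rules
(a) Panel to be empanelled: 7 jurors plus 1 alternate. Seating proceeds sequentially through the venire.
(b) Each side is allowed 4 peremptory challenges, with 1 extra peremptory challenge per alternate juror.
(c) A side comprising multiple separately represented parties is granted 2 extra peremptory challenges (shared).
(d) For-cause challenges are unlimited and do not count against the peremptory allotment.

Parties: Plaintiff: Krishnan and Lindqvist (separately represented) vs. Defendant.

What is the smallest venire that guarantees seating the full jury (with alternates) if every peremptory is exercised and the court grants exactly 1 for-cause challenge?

Seats to fill: 7 + 1 alternates = 8.
Peremptories — Plaintiff: 4 + 1×1 + 2 = 7; Defendant: 4 + 1×1 = 5; total 12.
For-cause removals: 1.
Minimum venire: 8 + 12 + 1 = 21.

21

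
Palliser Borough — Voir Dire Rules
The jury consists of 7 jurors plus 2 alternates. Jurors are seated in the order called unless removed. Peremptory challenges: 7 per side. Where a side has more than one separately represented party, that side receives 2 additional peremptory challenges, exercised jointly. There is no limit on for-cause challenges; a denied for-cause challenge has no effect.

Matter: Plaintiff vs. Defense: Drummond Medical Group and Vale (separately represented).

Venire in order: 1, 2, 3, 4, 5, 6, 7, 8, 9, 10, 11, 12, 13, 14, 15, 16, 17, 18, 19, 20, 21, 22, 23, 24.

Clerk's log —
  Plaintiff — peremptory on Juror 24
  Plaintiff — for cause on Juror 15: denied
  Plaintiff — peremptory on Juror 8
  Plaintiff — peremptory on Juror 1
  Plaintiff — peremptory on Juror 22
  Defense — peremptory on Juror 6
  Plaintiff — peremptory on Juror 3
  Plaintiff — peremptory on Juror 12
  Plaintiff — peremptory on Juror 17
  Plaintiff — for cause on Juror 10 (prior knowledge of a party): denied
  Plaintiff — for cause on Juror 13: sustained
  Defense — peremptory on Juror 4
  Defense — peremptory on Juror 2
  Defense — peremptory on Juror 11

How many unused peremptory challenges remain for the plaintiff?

0

Plaintiff allotment: 7.
Plaintiff peremptories used: #24, #8, #1, #22, #3, #12, #17 — 7 (for-cause on #15, #10, #13 don't count).
Remaining: 7 − 7 = 0.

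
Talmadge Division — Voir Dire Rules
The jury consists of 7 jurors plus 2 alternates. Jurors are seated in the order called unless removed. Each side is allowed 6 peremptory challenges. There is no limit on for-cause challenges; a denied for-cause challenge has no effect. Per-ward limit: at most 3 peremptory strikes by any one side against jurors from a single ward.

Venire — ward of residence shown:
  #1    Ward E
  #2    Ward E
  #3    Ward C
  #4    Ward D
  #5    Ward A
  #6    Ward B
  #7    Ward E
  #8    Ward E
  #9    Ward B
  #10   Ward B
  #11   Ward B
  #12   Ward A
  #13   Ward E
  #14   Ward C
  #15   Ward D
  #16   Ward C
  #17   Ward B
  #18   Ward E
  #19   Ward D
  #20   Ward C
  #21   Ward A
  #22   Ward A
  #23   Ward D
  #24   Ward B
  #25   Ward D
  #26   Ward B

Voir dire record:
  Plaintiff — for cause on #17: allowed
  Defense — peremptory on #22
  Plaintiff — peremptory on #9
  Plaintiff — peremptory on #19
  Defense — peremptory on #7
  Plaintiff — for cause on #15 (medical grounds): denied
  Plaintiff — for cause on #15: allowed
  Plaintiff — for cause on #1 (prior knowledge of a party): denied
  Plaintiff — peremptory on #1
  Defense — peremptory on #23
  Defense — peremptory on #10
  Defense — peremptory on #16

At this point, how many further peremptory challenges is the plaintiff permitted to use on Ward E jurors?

2

Plaintiff peremptories so far: #9, #19, #1 — 3 of 6 used, 3 left overall.
Against Ward E: #1 — 1 used; per-ward cap 3 leaves 2.
Binding limit: min(3, 2) = 2.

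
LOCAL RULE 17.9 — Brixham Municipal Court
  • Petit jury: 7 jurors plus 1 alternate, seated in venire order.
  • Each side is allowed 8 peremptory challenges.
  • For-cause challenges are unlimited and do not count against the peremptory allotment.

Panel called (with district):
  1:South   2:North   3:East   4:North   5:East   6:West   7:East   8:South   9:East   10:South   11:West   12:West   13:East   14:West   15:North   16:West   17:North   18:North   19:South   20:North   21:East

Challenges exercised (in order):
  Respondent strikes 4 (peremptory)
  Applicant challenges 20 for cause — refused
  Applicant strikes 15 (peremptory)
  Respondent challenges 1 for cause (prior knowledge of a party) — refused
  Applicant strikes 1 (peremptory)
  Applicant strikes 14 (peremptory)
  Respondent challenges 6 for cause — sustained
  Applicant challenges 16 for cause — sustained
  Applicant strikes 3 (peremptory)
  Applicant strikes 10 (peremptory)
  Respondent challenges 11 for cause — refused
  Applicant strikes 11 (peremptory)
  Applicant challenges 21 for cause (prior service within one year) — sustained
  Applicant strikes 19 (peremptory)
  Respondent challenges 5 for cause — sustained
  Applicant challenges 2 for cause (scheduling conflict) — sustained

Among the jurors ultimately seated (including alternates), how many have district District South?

1

Removed: #1, #2, #3, #4, #5, #6, #10, #11, #14, #15, #16, #19, #21.
Seated (8 incl. alternates): #7, #8, #9, #12, #13, #17, #18, #20.
Of those, in District South: #8 → 1.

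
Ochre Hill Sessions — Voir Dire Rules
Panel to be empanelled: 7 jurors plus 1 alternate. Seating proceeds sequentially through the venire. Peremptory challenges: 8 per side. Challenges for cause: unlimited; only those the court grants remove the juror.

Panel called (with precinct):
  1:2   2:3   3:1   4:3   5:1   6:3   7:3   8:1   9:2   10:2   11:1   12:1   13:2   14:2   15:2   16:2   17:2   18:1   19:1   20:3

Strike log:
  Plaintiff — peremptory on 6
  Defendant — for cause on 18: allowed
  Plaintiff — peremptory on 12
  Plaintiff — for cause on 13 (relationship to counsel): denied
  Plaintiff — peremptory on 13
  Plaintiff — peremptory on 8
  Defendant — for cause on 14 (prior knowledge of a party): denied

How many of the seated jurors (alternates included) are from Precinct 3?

Removed: #6, #8, #12, #13, #18.
Seated (8 incl. alternates): #1, #2, #3, #4, #5, #7, #9, #10.
Of those, in Precinct 3: #2, #4, #7 → 3.

3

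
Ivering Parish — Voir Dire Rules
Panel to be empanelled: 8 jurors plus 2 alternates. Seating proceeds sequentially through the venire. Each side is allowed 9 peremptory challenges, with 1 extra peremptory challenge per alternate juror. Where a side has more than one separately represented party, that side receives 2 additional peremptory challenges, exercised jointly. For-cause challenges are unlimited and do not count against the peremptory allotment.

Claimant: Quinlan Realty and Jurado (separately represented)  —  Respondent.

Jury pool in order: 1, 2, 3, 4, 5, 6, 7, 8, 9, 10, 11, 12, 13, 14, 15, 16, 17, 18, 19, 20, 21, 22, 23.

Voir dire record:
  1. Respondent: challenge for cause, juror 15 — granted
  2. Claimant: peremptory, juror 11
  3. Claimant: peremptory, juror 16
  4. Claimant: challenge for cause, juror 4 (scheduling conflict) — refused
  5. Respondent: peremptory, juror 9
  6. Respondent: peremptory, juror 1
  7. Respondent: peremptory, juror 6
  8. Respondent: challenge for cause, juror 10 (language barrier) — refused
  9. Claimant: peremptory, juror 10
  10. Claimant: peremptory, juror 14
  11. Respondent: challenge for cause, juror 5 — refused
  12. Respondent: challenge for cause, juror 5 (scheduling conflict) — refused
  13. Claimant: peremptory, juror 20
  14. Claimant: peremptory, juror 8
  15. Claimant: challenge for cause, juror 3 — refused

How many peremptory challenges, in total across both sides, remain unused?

15

Claimant allotment: 9 base + 1 × 2 alternates + 2 multi-party = 13. Respondent allotment: 9 base + 1 × 2 alternates = 11.
Claimant peremptories used: #11, #16, #10, #14, #20, #8 — 6 (for-cause on #4, #3 don't count).
Respondent peremptories used: #9, #1, #6 — 3 (for-cause on #15, #10, #5, #5 don't count).
Remaining: (13 − 6) + (11 − 3) = 15.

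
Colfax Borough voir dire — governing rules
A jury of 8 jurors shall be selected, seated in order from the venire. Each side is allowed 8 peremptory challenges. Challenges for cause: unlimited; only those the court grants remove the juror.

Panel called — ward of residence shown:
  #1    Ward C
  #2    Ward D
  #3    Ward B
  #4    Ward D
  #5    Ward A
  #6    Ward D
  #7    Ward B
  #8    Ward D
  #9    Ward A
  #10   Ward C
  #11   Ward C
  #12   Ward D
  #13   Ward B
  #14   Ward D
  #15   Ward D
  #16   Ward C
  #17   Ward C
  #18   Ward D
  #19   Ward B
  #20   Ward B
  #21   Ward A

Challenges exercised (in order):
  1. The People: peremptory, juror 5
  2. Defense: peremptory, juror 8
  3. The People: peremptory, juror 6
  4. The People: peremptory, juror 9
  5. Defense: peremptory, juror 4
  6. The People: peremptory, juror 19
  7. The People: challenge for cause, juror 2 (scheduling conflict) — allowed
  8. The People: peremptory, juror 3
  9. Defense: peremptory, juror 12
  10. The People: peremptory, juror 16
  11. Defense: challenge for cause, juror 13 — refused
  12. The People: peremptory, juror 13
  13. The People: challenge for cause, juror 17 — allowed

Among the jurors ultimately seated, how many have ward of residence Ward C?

3

Removed: #2, #3, #4, #5, #6, #8, #9, #12, #13, #16, #17, #19.
Seated jurors 1–8: #1, #7, #10, #11, #14, #15, #18, #20.
Of those, in Ward C: #1, #10, #11 → 3.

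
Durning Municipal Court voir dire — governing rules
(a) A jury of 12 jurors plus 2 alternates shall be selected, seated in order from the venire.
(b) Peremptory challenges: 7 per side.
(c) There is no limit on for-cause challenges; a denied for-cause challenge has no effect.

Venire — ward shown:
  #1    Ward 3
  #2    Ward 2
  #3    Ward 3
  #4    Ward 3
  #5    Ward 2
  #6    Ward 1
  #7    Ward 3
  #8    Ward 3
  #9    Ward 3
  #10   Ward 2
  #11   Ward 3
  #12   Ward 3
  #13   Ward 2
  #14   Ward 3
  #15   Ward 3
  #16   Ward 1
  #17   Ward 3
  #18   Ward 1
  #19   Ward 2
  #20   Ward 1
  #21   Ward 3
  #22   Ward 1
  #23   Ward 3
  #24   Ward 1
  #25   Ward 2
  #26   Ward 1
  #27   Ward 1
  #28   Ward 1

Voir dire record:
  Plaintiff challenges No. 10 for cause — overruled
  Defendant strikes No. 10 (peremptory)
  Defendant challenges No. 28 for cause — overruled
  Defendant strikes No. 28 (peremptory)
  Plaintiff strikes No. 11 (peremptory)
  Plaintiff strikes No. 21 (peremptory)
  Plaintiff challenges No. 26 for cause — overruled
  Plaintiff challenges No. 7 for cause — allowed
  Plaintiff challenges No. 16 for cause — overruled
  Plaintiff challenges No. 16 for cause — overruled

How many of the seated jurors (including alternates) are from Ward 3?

Removed: #7, #10, #11, #21, #28.
Seated (14 incl. alternates): #1, #2, #3, #4, #5, #6, #8, #9, #12, #13, #14, #15, #16, #17.
Of those, in Ward 3: #1, #3, #4, #8, #9, #12, #14, #15, #17 → 9.

9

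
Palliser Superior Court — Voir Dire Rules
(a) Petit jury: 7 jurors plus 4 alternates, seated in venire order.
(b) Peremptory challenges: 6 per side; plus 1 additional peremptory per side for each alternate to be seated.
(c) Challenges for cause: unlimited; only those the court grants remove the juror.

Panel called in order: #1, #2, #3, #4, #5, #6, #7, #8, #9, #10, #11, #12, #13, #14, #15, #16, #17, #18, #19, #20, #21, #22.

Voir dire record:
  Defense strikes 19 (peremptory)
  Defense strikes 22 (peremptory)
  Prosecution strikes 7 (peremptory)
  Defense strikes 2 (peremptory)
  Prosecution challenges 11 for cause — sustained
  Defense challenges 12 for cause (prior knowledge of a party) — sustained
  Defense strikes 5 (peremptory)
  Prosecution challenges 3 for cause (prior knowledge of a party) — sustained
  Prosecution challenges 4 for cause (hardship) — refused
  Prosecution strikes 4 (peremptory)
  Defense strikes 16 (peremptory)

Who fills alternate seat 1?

15

Removed: #2, #3, #4, #5, #7, #11, #12, #16, #19, #22.
Seating in order: seats 1–7 → #1, #6, #8, #9, #10, #13, #14; alternates → #15, #17, #18, #20.
So alternate 1 is #15.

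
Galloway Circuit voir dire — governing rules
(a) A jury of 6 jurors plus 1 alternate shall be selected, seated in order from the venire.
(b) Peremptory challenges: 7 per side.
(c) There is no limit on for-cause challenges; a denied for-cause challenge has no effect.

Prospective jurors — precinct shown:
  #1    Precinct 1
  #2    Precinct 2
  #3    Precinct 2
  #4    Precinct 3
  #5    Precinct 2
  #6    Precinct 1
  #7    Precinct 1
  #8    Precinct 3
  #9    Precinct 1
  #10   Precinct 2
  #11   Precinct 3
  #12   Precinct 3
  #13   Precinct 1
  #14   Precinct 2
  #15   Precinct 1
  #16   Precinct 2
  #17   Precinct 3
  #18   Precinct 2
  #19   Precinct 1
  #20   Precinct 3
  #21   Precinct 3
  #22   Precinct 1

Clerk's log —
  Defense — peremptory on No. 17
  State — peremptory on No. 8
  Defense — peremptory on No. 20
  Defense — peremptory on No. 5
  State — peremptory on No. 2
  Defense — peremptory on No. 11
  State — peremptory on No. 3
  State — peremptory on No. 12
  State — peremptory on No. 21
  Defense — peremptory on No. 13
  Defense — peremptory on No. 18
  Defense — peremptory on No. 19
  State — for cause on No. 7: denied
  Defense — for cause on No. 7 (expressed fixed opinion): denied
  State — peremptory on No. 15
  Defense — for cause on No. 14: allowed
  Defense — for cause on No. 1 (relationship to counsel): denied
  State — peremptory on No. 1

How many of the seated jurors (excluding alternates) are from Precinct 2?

Removed: #1, #2, #3, #5, #8, #11, #12, #13, #14, #15, #17, #18, #19, #20, #21.
Seated jurors 1–6: #4, #6, #7, #9, #10, #16 (alternates #22 not counted).
Of those, in Precinct 2: #10, #16 → 2.

2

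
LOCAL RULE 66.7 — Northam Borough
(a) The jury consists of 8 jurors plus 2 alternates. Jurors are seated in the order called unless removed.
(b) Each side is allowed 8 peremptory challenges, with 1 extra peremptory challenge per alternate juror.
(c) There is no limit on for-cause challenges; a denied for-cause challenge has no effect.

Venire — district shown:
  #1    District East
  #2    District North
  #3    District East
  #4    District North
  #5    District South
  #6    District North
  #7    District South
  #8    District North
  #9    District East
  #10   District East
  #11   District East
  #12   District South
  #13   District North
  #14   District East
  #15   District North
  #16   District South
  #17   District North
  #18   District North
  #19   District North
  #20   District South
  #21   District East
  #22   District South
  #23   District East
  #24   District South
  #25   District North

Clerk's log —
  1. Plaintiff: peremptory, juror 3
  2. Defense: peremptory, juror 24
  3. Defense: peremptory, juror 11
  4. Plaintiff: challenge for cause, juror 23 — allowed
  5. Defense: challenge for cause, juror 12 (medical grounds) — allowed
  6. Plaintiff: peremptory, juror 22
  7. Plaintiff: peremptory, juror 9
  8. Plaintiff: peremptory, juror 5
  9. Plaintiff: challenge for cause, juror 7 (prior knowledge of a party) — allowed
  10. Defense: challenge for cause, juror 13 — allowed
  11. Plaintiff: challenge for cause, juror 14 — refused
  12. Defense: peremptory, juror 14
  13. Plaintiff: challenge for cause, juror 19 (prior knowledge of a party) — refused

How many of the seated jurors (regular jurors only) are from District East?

Removed: #3, #5, #7, #9, #11, #12, #13, #14, #22, #23, #24.
Seated jurors 1–8: #1, #2, #4, #6, #8, #10, #15, #16 (alternates #17, #18 not counted).
Of those, in District East: #1, #10 → 2.

2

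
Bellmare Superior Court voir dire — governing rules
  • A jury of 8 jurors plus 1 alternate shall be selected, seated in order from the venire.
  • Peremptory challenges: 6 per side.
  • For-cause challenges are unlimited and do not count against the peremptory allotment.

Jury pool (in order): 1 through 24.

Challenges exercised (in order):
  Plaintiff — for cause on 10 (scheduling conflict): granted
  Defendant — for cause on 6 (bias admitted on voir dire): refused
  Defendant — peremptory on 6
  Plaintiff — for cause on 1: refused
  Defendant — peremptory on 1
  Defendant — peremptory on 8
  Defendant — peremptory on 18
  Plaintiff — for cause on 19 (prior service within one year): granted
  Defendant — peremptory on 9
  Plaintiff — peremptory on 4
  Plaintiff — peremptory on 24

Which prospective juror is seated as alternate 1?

Removed: #1, #4, #6, #8, #9, #10, #18, #19, #24.
Seating in order: seats 1–8 → #2, #3, #5, #7, #11, #12, #13, #14; alternates → #15.
So alternate 1 is #15.

15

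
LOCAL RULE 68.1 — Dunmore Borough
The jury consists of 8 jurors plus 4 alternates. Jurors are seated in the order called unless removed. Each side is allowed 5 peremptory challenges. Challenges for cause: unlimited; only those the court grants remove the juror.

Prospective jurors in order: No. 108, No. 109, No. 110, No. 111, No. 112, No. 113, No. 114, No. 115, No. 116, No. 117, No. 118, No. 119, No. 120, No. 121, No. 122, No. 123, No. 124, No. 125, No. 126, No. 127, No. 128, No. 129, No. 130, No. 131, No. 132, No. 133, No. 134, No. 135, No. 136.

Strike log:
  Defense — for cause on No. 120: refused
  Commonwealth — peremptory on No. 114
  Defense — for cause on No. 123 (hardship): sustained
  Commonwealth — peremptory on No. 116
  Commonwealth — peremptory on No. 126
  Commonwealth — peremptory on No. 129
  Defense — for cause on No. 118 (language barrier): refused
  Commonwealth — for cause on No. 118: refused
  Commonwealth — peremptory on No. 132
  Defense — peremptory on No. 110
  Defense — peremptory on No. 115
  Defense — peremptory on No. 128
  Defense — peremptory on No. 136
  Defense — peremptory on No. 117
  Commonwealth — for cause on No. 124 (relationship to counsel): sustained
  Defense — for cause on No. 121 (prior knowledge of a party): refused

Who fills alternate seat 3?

Removed: #110, #114, #115, #116, #117, #123, #124, #126, #128, #129, #132, #136. (#118, #120, #121 stay — for-cause denied.)
Seating in order: seats 1–8 → #108, #109, #111, #112, #113, #118, #119, #120; alternates → #121, #122, #125, #127.
So alternate 3 is #125.

125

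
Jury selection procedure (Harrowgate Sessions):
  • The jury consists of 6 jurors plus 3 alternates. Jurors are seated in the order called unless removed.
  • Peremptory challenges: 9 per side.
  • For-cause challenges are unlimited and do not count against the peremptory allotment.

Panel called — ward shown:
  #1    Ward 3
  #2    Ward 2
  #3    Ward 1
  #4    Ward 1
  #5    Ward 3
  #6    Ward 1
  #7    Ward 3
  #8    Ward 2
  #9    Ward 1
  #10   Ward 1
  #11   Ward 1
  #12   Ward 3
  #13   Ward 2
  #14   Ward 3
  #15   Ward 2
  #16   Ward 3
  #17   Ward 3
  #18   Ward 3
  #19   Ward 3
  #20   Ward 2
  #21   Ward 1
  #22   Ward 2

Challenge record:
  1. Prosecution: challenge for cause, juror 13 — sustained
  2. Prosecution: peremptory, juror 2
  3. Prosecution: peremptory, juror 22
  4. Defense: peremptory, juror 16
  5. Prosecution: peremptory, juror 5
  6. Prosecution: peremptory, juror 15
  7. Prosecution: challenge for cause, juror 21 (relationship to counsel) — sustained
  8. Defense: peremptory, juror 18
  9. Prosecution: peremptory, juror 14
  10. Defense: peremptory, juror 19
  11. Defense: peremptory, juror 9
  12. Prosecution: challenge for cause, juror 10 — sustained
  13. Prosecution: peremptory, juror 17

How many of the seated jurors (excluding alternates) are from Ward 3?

Removed: #2, #5, #9, #10, #13, #14, #15, #16, #17, #18, #19, #21, #22.
Seated jurors 1–6: #1, #3, #4, #6, #7, #8 (alternates #11, #12, #20 not counted).
Of those, in Ward 3: #1, #7 → 2.

2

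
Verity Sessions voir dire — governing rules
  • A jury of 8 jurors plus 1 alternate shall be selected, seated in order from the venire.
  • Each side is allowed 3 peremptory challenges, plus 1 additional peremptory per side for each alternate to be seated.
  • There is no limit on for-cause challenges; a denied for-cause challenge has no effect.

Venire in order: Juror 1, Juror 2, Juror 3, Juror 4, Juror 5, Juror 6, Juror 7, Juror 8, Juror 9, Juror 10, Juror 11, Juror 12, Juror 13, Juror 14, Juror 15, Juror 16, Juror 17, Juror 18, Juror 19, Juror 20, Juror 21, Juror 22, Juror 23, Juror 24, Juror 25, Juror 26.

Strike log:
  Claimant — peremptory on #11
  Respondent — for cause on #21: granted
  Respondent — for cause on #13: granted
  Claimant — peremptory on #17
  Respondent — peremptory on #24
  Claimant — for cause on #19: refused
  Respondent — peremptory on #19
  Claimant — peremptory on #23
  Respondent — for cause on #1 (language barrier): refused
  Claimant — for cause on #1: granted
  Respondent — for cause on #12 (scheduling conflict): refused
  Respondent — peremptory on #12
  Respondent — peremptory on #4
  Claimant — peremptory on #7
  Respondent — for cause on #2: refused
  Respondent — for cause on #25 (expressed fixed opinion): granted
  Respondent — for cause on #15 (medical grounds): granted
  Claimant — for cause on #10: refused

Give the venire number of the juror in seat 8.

Removed: #1, #4, #7, #11, #12, #13, #15, #17, #19, #21, #23, #24, #25. (#2, #10 stay — for-cause denied.)
Seating in order: seats 1–8 → #2, #3, #5, #6, #8, #9, #10, #14; alternates → #16.
So seat 8 is #14.

14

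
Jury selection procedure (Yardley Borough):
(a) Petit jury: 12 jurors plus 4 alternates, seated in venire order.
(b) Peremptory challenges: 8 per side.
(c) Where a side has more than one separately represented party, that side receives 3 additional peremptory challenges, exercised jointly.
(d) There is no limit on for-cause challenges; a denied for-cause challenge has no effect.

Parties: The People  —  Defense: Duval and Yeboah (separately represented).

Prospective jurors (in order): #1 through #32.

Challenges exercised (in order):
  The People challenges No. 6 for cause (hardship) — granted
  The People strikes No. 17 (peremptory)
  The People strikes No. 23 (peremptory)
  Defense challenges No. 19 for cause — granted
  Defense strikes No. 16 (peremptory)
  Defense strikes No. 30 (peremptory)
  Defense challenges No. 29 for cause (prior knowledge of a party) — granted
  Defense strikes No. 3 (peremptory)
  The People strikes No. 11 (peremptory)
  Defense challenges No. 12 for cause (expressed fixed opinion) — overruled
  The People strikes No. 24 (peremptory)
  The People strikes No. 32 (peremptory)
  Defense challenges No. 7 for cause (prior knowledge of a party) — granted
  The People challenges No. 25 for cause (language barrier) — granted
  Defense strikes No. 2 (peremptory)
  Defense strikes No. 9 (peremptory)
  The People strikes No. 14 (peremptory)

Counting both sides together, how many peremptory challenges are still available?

8

The People allotment: 8. Defense allotment: 8 base + 3 multi-party = 11.
The People peremptories used: #17, #23, #11, #24, #32, #14 — 6 (for-cause on #6, #25 don't count).
Defense peremptories used: #16, #30, #3, #2, #9 — 5 (for-cause on #19, #29, #12, #7 don't count).
Remaining: (8 − 6) + (11 − 5) = 8.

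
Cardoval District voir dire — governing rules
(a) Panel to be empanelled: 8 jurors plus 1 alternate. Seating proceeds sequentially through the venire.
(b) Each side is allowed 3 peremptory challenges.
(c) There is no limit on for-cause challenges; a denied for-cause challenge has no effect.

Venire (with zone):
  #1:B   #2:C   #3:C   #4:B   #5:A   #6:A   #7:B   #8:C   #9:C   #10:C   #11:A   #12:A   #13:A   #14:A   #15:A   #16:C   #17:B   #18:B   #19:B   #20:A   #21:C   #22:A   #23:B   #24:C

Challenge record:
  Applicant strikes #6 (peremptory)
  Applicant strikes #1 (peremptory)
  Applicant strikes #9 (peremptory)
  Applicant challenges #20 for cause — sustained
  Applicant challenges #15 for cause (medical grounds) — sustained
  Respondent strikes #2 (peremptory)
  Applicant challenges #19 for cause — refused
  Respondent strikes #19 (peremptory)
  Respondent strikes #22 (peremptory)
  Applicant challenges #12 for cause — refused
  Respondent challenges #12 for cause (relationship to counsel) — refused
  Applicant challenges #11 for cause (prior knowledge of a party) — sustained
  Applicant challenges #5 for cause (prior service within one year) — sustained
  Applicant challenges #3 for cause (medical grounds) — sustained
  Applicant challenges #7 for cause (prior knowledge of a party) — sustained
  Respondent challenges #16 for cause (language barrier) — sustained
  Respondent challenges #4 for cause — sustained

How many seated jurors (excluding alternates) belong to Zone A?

3

Removed: #1, #2, #3, #4, #5, #6, #7, #9, #11, #15, #16, #19, #20, #22.
Seated jurors 1–8: #8, #10, #12, #13, #14, #17, #18, #21 (alternates #23 not counted).
Of those, in Zone A: #12, #13, #14 → 3.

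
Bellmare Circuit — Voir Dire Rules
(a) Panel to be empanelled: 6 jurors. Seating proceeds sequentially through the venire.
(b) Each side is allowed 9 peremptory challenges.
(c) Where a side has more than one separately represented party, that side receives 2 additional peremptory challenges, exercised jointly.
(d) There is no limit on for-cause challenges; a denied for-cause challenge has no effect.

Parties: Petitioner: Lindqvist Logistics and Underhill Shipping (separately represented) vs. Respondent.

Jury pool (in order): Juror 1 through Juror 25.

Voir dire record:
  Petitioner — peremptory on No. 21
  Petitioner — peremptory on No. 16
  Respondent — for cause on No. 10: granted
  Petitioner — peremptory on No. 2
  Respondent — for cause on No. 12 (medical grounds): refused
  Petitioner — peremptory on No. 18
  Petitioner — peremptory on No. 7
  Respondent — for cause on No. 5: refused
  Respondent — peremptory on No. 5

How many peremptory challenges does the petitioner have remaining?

6

Petitioner allotment: 9 base + 2 multi-party = 11.
Petitioner peremptories used: #21, #16, #2, #18, #7 — 5.
Remaining: 11 − 5 = 6.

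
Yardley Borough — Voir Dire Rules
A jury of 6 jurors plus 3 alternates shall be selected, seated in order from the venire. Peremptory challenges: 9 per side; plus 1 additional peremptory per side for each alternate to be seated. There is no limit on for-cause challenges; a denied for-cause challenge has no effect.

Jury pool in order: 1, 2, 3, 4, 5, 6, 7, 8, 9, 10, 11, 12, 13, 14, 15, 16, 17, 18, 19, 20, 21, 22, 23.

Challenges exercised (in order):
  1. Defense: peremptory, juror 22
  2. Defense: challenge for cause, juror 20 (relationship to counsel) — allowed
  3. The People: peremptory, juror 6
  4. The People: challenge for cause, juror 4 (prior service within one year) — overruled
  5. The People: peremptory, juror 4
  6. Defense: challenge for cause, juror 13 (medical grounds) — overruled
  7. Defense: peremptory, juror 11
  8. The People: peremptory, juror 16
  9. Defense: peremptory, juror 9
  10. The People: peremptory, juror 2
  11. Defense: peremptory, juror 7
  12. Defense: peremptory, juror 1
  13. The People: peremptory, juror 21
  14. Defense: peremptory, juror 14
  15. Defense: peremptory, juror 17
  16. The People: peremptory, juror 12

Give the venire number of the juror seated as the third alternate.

Removed: #1, #2, #4, #6, #7, #9, #11, #12, #14, #16, #17, #20, #21, #22. (#13 stays — for-cause denied.)
Filling seats in venire order through position 9: #3, #5, #8, #10, #13, #15, #18, #19, #23.
So alternate 3 is #23.

23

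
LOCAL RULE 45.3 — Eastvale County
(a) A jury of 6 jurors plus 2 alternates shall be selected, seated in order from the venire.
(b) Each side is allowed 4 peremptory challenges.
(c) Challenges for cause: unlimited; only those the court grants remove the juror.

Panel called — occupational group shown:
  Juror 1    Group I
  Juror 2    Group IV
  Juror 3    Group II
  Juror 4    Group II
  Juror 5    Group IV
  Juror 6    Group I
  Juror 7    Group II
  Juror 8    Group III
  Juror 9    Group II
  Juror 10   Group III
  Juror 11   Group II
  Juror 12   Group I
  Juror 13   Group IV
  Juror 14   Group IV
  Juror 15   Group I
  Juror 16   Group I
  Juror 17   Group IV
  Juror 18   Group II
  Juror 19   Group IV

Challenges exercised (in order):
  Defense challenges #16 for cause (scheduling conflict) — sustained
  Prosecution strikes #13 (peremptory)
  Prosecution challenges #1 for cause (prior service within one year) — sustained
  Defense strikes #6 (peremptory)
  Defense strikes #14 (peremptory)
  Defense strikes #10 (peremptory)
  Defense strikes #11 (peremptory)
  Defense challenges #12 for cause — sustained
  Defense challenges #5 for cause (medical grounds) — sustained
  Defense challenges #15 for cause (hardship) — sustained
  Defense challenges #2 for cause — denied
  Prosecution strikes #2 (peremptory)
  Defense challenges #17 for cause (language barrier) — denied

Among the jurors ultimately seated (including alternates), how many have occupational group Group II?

5

Removed: #1, #2, #5, #6, #10, #11, #12, #13, #14, #15, #16.
Seated (8 incl. alternates): #3, #4, #7, #8, #9, #17, #18, #19.
Of those, in Group II: #3, #4, #7, #9, #18 → 5.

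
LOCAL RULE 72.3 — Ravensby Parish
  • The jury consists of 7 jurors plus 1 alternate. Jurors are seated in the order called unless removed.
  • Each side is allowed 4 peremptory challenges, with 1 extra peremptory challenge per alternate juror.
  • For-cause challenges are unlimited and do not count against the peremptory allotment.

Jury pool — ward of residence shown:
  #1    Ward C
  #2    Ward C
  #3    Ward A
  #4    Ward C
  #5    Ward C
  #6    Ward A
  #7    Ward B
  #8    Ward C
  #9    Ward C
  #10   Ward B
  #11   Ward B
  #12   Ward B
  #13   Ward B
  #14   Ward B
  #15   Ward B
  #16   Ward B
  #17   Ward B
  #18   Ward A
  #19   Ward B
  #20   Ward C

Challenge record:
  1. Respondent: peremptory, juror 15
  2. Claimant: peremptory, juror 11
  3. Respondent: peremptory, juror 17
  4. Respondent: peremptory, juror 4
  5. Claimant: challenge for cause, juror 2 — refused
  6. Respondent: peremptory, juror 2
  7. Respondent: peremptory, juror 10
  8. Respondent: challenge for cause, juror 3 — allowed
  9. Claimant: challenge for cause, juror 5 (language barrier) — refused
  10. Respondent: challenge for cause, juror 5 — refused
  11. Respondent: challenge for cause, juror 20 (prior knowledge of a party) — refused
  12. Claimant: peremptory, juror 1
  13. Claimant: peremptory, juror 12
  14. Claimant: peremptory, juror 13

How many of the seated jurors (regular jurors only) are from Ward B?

Removed: #1, #2, #3, #4, #10, #11, #12, #13, #15, #17.
Seated jurors 1–7: #5, #6, #7, #8, #9, #14, #16 (alternates #18 not counted).
Of those, in Ward B: #7, #14, #16 → 3.

3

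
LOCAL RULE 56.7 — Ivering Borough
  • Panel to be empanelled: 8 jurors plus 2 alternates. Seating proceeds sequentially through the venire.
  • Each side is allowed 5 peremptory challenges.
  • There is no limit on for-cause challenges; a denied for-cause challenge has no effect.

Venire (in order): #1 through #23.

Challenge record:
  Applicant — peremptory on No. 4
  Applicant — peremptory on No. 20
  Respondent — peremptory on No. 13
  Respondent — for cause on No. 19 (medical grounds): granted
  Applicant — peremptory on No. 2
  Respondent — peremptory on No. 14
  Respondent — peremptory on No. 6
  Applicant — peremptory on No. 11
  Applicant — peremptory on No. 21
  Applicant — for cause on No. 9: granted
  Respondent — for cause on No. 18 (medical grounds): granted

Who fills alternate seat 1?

16

Removed: #2, #4, #6, #9, #11, #13, #14, #18, #19, #20, #21.
Filling seats in venire order through position 9: #1, #3, #5, #7, #8, #10, #12, #15, #16.
So alternate 1 is #16.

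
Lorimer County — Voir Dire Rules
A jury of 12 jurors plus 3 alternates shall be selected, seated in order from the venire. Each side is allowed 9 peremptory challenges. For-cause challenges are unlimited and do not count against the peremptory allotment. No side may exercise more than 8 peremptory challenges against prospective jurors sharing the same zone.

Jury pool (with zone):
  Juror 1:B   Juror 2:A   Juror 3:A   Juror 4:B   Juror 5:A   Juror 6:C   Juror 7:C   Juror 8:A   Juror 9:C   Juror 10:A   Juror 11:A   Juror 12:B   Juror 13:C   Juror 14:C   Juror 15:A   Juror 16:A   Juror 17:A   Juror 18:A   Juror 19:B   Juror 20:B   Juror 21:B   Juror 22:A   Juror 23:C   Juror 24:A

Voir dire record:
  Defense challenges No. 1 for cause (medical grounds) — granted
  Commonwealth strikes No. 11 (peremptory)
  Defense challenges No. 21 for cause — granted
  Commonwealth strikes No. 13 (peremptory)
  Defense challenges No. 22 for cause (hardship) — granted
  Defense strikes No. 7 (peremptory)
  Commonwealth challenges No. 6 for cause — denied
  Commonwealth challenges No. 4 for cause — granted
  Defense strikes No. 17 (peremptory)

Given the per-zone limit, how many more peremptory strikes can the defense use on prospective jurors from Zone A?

7

Defense peremptories so far: #7, #17 — 2 of 9 used, 7 left overall.
Against Zone A: #17 — 1 used; per-zone cap 8 leaves 7.
Binding limit: min(7, 7) = 7.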